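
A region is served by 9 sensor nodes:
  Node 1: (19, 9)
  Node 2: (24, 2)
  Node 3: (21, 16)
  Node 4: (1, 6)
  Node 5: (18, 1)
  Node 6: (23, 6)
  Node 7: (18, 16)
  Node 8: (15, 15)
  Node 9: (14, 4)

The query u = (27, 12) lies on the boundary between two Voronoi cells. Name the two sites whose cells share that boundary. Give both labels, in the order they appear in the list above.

Squared distances from u to each site:
d²(u, Node 1) = 64 + 9 = 73
d²(u, Node 2) = 9 + 100 = 109
d²(u, Node 3) = 36 + 16 = 52
d²(u, Node 4) = 676 + 36 = 712
d²(u, Node 5) = 81 + 121 = 202
d²(u, Node 6) = 16 + 36 = 52
d²(u, Node 7) = 81 + 16 = 97
d²(u, Node 8) = 144 + 9 = 153
d²(u, Node 9) = 169 + 64 = 233
u is equidistant from Node 3 and Node 6 (both at squared distance 52), and every other site is strictly farther — so u lies on the Node 3–Node 6 Voronoi edge.

Node 3 and Node 6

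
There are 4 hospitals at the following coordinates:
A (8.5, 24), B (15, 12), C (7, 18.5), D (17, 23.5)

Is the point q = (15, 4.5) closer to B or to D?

B

Compare squared distances:
|qB|² = (15−15)² + (4.5−12)² = 0 + 56.25 = 56.25
|qD|² = (15−17)² + (4.5−23.5)² = 4 + 361 = 365
56.25 < 365, so B is closer.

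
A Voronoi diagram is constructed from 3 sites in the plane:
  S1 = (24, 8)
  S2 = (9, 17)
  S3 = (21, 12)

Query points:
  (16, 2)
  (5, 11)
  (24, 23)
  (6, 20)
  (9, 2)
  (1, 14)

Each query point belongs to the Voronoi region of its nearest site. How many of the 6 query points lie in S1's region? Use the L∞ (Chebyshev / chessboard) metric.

(16, 2) — d to each: S1:8, S2:15, S3:10 → nearest is S1
(5, 11) — d to each: S1:19, S2:6, S3:16 → nearest is S2
(24, 23) — d to each: S1:15, S2:15, S3:11 → nearest is S3
(6, 20) — d to each: S1:18, S2:3, S3:15 → nearest is S2
(9, 2) — d to each: S1:15, S2:15, S3:12 → nearest is S3
(1, 14) — d to each: S1:23, S2:8, S3:20 → nearest is S2
1 of the 6 points has S1 as nearest.

1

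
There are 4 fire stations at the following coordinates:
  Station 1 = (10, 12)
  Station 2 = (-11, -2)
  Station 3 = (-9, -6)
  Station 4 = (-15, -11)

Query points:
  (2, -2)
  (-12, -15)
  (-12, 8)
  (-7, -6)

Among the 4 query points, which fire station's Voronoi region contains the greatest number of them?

(2, -2) — d² to each: Station 1:260, Station 2:169, Station 3:137, Station 4:370 → nearest is Station 3
(-12, -15) — d² to each: Station 1:1213, Station 2:170, Station 3:90, Station 4:25 → nearest is Station 4
(-12, 8) — d² to each: Station 1:500, Station 2:101, Station 3:205, Station 4:370 → nearest is Station 2
(-7, -6) — d² to each: Station 1:613, Station 2:32, Station 3:4, Station 4:89 → nearest is Station 3
Tally — Station 2:1, Station 3:2, Station 4:1. Station 3 captures the most (2).

Station 3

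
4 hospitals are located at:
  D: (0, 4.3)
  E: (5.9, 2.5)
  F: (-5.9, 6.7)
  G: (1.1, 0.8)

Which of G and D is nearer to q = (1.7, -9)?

G

Compare squared distances:
|qG|² = (1.7−1.1)² + (-9−0.8)² = 0.36 + 96.04 = 96.4
|qD|² = (1.7−0)² + (-9−4.3)² = 2.89 + 176.89 = 179.78
96.4 < 179.78, so G is closer.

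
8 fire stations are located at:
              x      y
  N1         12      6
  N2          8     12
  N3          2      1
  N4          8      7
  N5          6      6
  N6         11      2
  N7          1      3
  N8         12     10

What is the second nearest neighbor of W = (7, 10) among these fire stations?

Since √ is increasing, it suffices to compare squared distances:
|WN1|² = 25 + 16 = 41
|WN2|² = 1 + 4 = 5
|WN3|² = 25 + 81 = 106
|WN4|² = 1 + 9 = 10
|WN5|² = 1 + 16 = 17
|WN6|² = 16 + 64 = 80
|WN7|² = 36 + 49 = 85
|WN8|² = 25 + 0 = 25
Sorted ascending: N2, N4, N5, … — the second-nearest is N4.

N4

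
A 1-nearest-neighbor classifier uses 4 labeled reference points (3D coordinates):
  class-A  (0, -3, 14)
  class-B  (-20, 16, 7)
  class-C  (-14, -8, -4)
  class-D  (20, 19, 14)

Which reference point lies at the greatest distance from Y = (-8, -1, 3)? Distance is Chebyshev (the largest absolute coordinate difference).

d(Y, class-A) = max(8, 2, 11) = 11
d(Y, class-B) = max(12, 17, 4) = 17
d(Y, class-C) = max(6, 7, 7) = 7
d(Y, class-D) = max(28, 20, 11) = 28
The largest is to class-D.

class-D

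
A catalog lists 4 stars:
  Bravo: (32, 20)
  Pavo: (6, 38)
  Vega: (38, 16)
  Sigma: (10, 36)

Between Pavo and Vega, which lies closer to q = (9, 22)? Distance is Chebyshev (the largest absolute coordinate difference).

d(q, Pavo) = max(3, 16) = 16
d(q, Vega) = max(29, 6) = 29
16 < 29, so Pavo is closer.

Pavo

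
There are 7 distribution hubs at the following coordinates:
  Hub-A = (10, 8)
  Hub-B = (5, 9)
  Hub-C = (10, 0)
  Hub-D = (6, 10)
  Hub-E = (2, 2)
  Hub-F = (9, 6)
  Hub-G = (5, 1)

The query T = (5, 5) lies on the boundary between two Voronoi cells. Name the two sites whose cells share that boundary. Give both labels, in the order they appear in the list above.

Squared distances from T to each site:
d²(T, Hub-A) = (5−10)² + (5−8)² = 25 + 9 = 34
d²(T, Hub-B) = (5−5)² + (5−9)² = 0 + 16 = 16
d²(T, Hub-C) = (5−10)² + (5−0)² = 25 + 25 = 50
d²(T, Hub-D) = (5−6)² + (5−10)² = 1 + 25 = 26
d²(T, Hub-E) = (5−2)² + (5−2)² = 9 + 9 = 18
d²(T, Hub-F) = (5−9)² + (5−6)² = 16 + 1 = 17
d²(T, Hub-G) = (5−5)² + (5−1)² = 0 + 16 = 16
T is equidistant from Hub-B and Hub-G (both at squared distance 16), and every other site is strictly farther — so T lies on the Hub-B–Hub-G Voronoi edge.

Hub-B and Hub-G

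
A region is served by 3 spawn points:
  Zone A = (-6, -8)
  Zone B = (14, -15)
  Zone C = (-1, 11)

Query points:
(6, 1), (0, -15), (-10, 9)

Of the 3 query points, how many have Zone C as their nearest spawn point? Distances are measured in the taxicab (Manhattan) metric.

2

(6, 1) — d to each: Zone A:21, Zone B:24, Zone C:17 → nearest is Zone C
(0, -15) — d to each: Zone A:13, Zone B:14, Zone C:27 → nearest is Zone A
(-10, 9) — d to each: Zone A:21, Zone B:48, Zone C:11 → nearest is Zone C
2 of the 3 points have Zone C as nearest.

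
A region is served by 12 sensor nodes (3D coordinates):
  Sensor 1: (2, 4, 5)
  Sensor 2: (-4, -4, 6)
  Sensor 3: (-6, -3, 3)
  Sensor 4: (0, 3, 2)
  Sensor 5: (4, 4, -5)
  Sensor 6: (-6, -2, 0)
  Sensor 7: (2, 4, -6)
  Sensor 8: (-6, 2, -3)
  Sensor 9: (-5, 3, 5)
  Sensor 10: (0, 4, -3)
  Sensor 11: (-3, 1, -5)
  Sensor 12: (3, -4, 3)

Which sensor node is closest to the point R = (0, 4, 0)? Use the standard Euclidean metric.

Sensor 4

Compare squared distances (the ordering matches that of the actual distances):
d²(R, Sensor 1) = (0−2)² + (4−4)² + (0−5)² = 4 + 0 + 25 = 29
d²(R, Sensor 2) = (0−(-4))² + (4−(-4))² + (0−6)² = 16 + 64 + 36 = 116
d²(R, Sensor 3) = (0−(-6))² + (4−(-3))² + (0−3)² = 36 + 49 + 9 = 94
d²(R, Sensor 4) = (0−0)² + (4−3)² + (0−2)² = 0 + 1 + 4 = 5
d²(R, Sensor 5) = (0−4)² + (4−4)² + (0−(-5))² = 16 + 0 + 25 = 41
d²(R, Sensor 6) = (0−(-6))² + (4−(-2))² + (0−0)² = 36 + 36 + 0 = 72
d²(R, Sensor 7) = (0−2)² + (4−4)² + (0−(-6))² = 4 + 0 + 36 = 40
d²(R, Sensor 8) = (0−(-6))² + (4−2)² + (0−(-3))² = 36 + 4 + 9 = 49
d²(R, Sensor 9) = (0−(-5))² + (4−3)² + (0−5)² = 25 + 1 + 25 = 51
d²(R, Sensor 10) = (0−0)² + (4−4)² + (0−(-3))² = 0 + 0 + 9 = 9
d²(R, Sensor 11) = (0−(-3))² + (4−1)² + (0−(-5))² = 9 + 9 + 25 = 43
d²(R, Sensor 12) = (0−3)² + (4−(-4))² + (0−3)² = 9 + 64 + 9 = 82
Minimum is at Sensor 4.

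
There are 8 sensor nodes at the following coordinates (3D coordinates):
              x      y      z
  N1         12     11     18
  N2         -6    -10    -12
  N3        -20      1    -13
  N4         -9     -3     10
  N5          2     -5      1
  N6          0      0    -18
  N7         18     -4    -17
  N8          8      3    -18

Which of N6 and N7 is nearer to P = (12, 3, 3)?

N7

Compare squared distances:
|PN6|² = (12−0)² + (3−0)² + (3−(-18))² = 144 + 9 + 441 = 594
|PN7|² = (12−18)² + (3−(-4))² + (3−(-17))² = 36 + 49 + 400 = 485
594 > 485, so N7 is closer.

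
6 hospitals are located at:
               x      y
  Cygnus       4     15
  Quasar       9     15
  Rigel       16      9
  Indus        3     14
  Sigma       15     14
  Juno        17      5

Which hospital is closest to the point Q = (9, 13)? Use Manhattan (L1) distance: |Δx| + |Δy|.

Quasar

d(Q, Cygnus) = 5 + 2 = 7
d(Q, Quasar) = 0 + 2 = 2
d(Q, Rigel) = 7 + 4 = 11
d(Q, Indus) = 6 + 1 = 7
d(Q, Sigma) = 6 + 1 = 7
d(Q, Juno) = 8 + 8 = 16
Minimum is at Quasar.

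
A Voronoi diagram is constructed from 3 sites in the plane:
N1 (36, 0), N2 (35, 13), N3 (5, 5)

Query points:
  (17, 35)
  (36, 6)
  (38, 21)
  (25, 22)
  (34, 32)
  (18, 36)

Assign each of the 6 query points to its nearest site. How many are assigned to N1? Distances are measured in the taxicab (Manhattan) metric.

1

(17, 35) — d to each: N1:54, N2:40, N3:42 → nearest is N2
(36, 6) — d to each: N1:6, N2:8, N3:32 → nearest is N1
(38, 21) — d to each: N1:23, N2:11, N3:49 → nearest is N2
(25, 22) — d to each: N1:33, N2:19, N3:37 → nearest is N2
(34, 32) — d to each: N1:34, N2:20, N3:56 → nearest is N2
(18, 36) — d to each: N1:54, N2:40, N3:44 → nearest is N2
1 of the 6 points has N1 as nearest.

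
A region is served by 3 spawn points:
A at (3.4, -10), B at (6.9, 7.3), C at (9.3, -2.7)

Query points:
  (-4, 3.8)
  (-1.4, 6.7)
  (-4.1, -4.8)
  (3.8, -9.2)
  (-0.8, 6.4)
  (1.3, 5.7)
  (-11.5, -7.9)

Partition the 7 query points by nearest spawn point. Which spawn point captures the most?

(-4, 3.8) — d² to each: A:245.2, B:131.06, C:219.14 → nearest is B
(-1.4, 6.7) — d² to each: A:301.93, B:69.25, C:202.85 → nearest is B
(-4.1, -4.8) — d² to each: A:83.29, B:267.41, C:183.97 → nearest is A
(3.8, -9.2) — d² to each: A:0.8, B:281.86, C:72.5 → nearest is A
(-0.8, 6.4) — d² to each: A:286.6, B:60.1, C:184.82 → nearest is B
(1.3, 5.7) — d² to each: A:250.9, B:33.92, C:134.56 → nearest is B
(-11.5, -7.9) — d² to each: A:226.42, B:569.6, C:459.68 → nearest is A
Tally — A:3, B:4. B captures the most (4).

B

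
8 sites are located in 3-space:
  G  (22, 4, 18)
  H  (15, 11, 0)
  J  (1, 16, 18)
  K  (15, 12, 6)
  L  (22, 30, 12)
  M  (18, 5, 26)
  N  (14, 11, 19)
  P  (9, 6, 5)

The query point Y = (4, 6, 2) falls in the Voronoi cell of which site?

Squared Euclidean distances:
|YG|² = (4−22)² + (6−4)² + (2−18)² = 324 + 4 + 256 = 584
|YH|² = (4−15)² + (6−11)² + (2−0)² = 121 + 25 + 4 = 150
|YJ|² = (4−1)² + (6−16)² + (2−18)² = 9 + 100 + 256 = 365
|YK|² = (4−15)² + (6−12)² + (2−6)² = 121 + 36 + 16 = 173
|YL|² = (4−22)² + (6−30)² + (2−12)² = 324 + 576 + 100 = 1000
|YM|² = (4−18)² + (6−5)² + (2−26)² = 196 + 1 + 576 = 773
|YN|² = (4−14)² + (6−11)² + (2−19)² = 100 + 25 + 289 = 414
|YP|² = (4−9)² + (6−6)² + (2−5)² = 25 + 0 + 9 = 34
P is nearest.

P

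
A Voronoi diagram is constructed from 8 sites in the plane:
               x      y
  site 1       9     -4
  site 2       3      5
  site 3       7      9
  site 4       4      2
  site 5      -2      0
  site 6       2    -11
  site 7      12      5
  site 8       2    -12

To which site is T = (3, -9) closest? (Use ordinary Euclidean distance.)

site 6

Since √ is increasing, it suffices to compare squared distances:
d²(T, site 1) = 36 + 25 = 61
d²(T, site 2) = 0 + 196 = 196
d²(T, site 3) = 16 + 324 = 340
d²(T, site 4) = 1 + 121 = 122
d²(T, site 5) = 25 + 81 = 106
d²(T, site 6) = 1 + 4 = 5
d²(T, site 7) = 81 + 196 = 277
d²(T, site 8) = 1 + 9 = 10
The smallest is to site 6, so T lies in the Voronoi region of site 6.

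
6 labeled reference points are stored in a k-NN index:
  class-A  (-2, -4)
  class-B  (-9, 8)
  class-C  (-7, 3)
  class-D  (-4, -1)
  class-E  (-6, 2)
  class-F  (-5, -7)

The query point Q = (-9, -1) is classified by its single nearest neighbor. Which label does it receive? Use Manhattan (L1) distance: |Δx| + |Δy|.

d(Q, class-A) = |-9−(-2)| + |-1−(-4)| = 7 + 3 = 10
d(Q, class-B) = |-9−(-9)| + |-1−8| = 0 + 9 = 9
d(Q, class-C) = |-9−(-7)| + |-1−3| = 2 + 4 = 6
d(Q, class-D) = |-9−(-4)| + |-1−(-1)| = 5 + 0 = 5
d(Q, class-E) = |-9−(-6)| + |-1−2| = 3 + 3 = 6
d(Q, class-F) = |-9−(-5)| + |-1−(-7)| = 4 + 6 = 10
The smallest is to class-D, so Q lies in the Voronoi region of class-D.

class-D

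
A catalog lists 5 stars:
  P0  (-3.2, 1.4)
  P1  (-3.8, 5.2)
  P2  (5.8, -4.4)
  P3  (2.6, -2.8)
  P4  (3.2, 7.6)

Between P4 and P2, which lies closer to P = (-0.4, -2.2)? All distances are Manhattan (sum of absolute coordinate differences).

d(P,P4) = |-0.4−3.2| + |-2.2−7.6| = 3.6 + 9.8 = 13.4
d(P,P2) = |-0.4−5.8| + |-2.2−(-4.4)| = 6.2 + 2.2 = 8.4
13.4 > 8.4, so P2 is closer.

P2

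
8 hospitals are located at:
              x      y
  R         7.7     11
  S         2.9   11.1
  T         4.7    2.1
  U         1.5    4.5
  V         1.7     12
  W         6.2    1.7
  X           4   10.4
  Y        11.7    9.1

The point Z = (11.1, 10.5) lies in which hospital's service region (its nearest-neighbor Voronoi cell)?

Y

Squared Euclidean distances:
|ZR|² = 11.56 + 0.25 = 11.81
|ZS|² = 67.24 + 0.36 = 67.6
|ZT|² = 40.96 + 70.56 = 111.52
|ZU|² = 92.16 + 36 = 128.16
|ZV|² = 88.36 + 2.25 = 90.61
|ZW|² = 24.01 + 77.44 = 101.45
|ZX|² = 50.41 + 0.01 = 50.42
|ZY|² = 0.36 + 1.96 = 2.32
Minimum is at Y.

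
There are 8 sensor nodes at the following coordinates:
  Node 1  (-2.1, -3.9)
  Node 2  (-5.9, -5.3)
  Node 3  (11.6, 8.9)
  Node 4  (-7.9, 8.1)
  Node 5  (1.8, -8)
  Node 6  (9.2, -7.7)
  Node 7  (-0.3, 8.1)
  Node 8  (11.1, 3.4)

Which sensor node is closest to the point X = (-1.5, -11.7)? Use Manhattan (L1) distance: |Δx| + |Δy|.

Node 5

d(X, Node 1) = |-1.5−(-2.1)| + |-11.7−(-3.9)| = 0.6 + 7.8 = 8.4
d(X, Node 2) = |-1.5−(-5.9)| + |-11.7−(-5.3)| = 4.4 + 6.4 = 10.8
d(X, Node 3) = |-1.5−11.6| + |-11.7−8.9| = 13.1 + 20.6 = 33.7
d(X, Node 4) = |-1.5−(-7.9)| + |-11.7−8.1| = 6.4 + 19.8 = 26.2
d(X, Node 5) = |-1.5−1.8| + |-11.7−(-8)| = 3.3 + 3.7 = 7
d(X, Node 6) = |-1.5−9.2| + |-11.7−(-7.7)| = 10.7 + 4 = 14.7
d(X, Node 7) = |-1.5−(-0.3)| + |-11.7−8.1| = 1.2 + 19.8 = 21
d(X, Node 8) = |-1.5−11.1| + |-11.7−3.4| = 12.6 + 15.1 = 27.7
The smallest is to Node 5, so X lies in the Voronoi region of Node 5.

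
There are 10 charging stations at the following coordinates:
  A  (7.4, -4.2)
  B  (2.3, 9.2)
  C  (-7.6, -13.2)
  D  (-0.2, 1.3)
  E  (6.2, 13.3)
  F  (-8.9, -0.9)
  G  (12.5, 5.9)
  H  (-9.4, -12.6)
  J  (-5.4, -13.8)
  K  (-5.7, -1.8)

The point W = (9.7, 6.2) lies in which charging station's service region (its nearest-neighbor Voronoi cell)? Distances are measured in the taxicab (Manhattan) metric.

d(W,A) = |9.7−7.4| + |6.2−(-4.2)| = 2.3 + 10.4 = 12.7
d(W,B) = |9.7−2.3| + |6.2−9.2| = 7.4 + 3 = 10.4
d(W,C) = |9.7−(-7.6)| + |6.2−(-13.2)| = 17.3 + 19.4 = 36.7
d(W,D) = |9.7−(-0.2)| + |6.2−1.3| = 9.9 + 4.9 = 14.8
d(W,E) = |9.7−6.2| + |6.2−13.3| = 3.5 + 7.1 = 10.6
d(W,F) = |9.7−(-8.9)| + |6.2−(-0.9)| = 18.6 + 7.1 = 25.7
d(W,G) = |9.7−12.5| + |6.2−5.9| = 2.8 + 0.3 = 3.1
d(W,H) = |9.7−(-9.4)| + |6.2−(-12.6)| = 19.1 + 18.8 = 37.9
d(W,J) = |9.7−(-5.4)| + |6.2−(-13.8)| = 15.1 + 20 = 35.1
d(W,K) = |9.7−(-5.7)| + |6.2−(-1.8)| = 15.4 + 8 = 23.4
The smallest is to G, so W lies in the Voronoi region of G.

G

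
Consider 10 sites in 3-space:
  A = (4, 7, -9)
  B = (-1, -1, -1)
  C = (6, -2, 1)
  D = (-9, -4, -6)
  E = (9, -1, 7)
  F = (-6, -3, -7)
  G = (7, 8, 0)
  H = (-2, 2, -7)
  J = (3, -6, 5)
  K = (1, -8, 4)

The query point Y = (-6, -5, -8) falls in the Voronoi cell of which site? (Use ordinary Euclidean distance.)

Squared Euclidean distances:
|YA|² = (-6−4)² + (-5−7)² + (-8−(-9))² = 100 + 144 + 1 = 245
|YB|² = (-6−(-1))² + (-5−(-1))² + (-8−(-1))² = 25 + 16 + 49 = 90
|YC|² = (-6−6)² + (-5−(-2))² + (-8−1)² = 144 + 9 + 81 = 234
|YD|² = (-6−(-9))² + (-5−(-4))² + (-8−(-6))² = 9 + 1 + 4 = 14
|YE|² = (-6−9)² + (-5−(-1))² + (-8−7)² = 225 + 16 + 225 = 466
|YF|² = (-6−(-6))² + (-5−(-3))² + (-8−(-7))² = 0 + 4 + 1 = 5
|YG|² = (-6−7)² + (-5−8)² + (-8−0)² = 169 + 169 + 64 = 402
|YH|² = (-6−(-2))² + (-5−2)² + (-8−(-7))² = 16 + 49 + 1 = 66
|YJ|² = (-6−3)² + (-5−(-6))² + (-8−5)² = 81 + 1 + 169 = 251
|YK|² = (-6−1)² + (-5−(-8))² + (-8−4)² = 49 + 9 + 144 = 202
F is nearest.

F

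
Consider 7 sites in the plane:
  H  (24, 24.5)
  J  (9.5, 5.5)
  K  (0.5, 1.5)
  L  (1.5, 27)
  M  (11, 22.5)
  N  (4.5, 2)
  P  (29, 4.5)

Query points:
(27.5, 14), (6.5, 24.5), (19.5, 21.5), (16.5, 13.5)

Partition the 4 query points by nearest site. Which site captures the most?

(27.5, 14) — d² to each: H:122.5, J:396.25, K:885.25, L:845, M:344.5, N:673, P:92.5 → nearest is P
(6.5, 24.5) — d² to each: H:306.25, J:370, K:565, L:31.25, M:24.25, N:510.25, P:906.25 → nearest is M
(19.5, 21.5) — d² to each: H:29.25, J:356, K:761, L:354.25, M:73.25, N:605.25, P:379.25 → nearest is H
(16.5, 13.5) — d² to each: H:177.25, J:113, K:400, L:407.25, M:111.25, N:276.25, P:237.25 → nearest is M
Tally — H:1, M:2, P:1. M captures the most (2).

M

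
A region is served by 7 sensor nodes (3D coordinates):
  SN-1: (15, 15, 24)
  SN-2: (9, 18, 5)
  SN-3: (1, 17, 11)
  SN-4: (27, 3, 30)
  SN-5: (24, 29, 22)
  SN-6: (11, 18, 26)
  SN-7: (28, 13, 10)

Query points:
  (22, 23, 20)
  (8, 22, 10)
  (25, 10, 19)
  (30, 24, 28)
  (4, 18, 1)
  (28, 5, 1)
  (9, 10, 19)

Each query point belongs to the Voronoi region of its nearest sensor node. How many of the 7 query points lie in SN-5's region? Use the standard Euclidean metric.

(22, 23, 20) — d² to each: SN-1:129, SN-2:419, SN-3:558, SN-4:525, SN-5:44, SN-6:182, SN-7:236 → nearest is SN-5
(8, 22, 10) — d² to each: SN-1:294, SN-2:42, SN-3:75, SN-4:1122, SN-5:449, SN-6:281, SN-7:481 → nearest is SN-2
(25, 10, 19) — d² to each: SN-1:150, SN-2:516, SN-3:689, SN-4:174, SN-5:371, SN-6:309, SN-7:99 → nearest is SN-7
(30, 24, 28) — d² to each: SN-1:322, SN-2:1006, SN-3:1179, SN-4:454, SN-5:97, SN-6:401, SN-7:449 → nearest is SN-5
(4, 18, 1) — d² to each: SN-1:659, SN-2:41, SN-3:110, SN-4:1595, SN-5:962, SN-6:674, SN-7:682 → nearest is SN-2
(28, 5, 1) — d² to each: SN-1:798, SN-2:546, SN-3:973, SN-4:846, SN-5:1033, SN-6:1083, SN-7:145 → nearest is SN-7
(9, 10, 19) — d² to each: SN-1:86, SN-2:260, SN-3:177, SN-4:494, SN-5:595, SN-6:117, SN-7:451 → nearest is SN-1
2 of the 7 points have SN-5 as nearest.

2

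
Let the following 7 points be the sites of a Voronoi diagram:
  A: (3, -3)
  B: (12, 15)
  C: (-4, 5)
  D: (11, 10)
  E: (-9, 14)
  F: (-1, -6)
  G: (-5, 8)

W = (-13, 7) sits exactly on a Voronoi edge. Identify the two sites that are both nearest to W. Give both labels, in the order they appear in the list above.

Squared distances from W to each site:
|WA|² = (-13−3)² + (7−(-3))² = 256 + 100 = 356
|WB|² = (-13−12)² + (7−15)² = 625 + 64 = 689
|WC|² = (-13−(-4))² + (7−5)² = 81 + 4 = 85
|WD|² = (-13−11)² + (7−10)² = 576 + 9 = 585
|WE|² = (-13−(-9))² + (7−14)² = 16 + 49 = 65
|WF|² = (-13−(-1))² + (7−(-6))² = 144 + 169 = 313
|WG|² = (-13−(-5))² + (7−8)² = 64 + 1 = 65
W is equidistant from E and G (both at squared distance 65), and every other site is strictly farther — so W lies on the E–G Voronoi edge.

E and G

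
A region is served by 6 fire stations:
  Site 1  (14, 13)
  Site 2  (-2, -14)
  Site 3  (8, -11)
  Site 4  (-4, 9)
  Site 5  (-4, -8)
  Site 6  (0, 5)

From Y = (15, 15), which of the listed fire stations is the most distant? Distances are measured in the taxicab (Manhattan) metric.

d(Y, Site 1) = |15−14| + |15−13| = 1 + 2 = 3
d(Y, Site 2) = |15−(-2)| + |15−(-14)| = 17 + 29 = 46
d(Y, Site 3) = |15−8| + |15−(-11)| = 7 + 26 = 33
d(Y, Site 4) = |15−(-4)| + |15−9| = 19 + 6 = 25
d(Y, Site 5) = |15−(-4)| + |15−(-8)| = 19 + 23 = 42
d(Y, Site 6) = |15−0| + |15−5| = 15 + 10 = 25
The largest is to Site 2.

Site 2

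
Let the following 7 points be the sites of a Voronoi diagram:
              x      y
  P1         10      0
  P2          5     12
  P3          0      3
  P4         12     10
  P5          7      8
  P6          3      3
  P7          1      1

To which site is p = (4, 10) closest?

Compare squared distances (the ordering matches that of the actual distances):
|pP1|² = (4−10)² + (10−0)² = 36 + 100 = 136
|pP2|² = (4−5)² + (10−12)² = 1 + 4 = 5
|pP3|² = (4−0)² + (10−3)² = 16 + 49 = 65
|pP4|² = (4−12)² + (10−10)² = 64 + 0 = 64
|pP5|² = (4−7)² + (10−8)² = 9 + 4 = 13
|pP6|² = (4−3)² + (10−3)² = 1 + 49 = 50
|pP7|² = (4−1)² + (10−1)² = 9 + 81 = 90
Minimum is at P2.

P2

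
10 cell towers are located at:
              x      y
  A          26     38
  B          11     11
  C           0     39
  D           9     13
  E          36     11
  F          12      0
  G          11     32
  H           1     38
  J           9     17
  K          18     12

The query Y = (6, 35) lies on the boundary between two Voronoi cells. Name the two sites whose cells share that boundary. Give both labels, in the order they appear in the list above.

Squared distances from Y to each site:
|YA|² = (6−26)² + (35−38)² = 400 + 9 = 409
|YB|² = (6−11)² + (35−11)² = 25 + 576 = 601
|YC|² = (6−0)² + (35−39)² = 36 + 16 = 52
|YD|² = (6−9)² + (35−13)² = 9 + 484 = 493
|YE|² = (6−36)² + (35−11)² = 900 + 576 = 1476
|YF|² = (6−12)² + (35−0)² = 36 + 1225 = 1261
|YG|² = (6−11)² + (35−32)² = 25 + 9 = 34
|YH|² = (6−1)² + (35−38)² = 25 + 9 = 34
|YJ|² = (6−9)² + (35−17)² = 9 + 324 = 333
|YK|² = (6−18)² + (35−12)² = 144 + 529 = 673
Y is equidistant from G and H (both at squared distance 34), and every other site is strictly farther — so Y lies on the G–H Voronoi edge.

G and H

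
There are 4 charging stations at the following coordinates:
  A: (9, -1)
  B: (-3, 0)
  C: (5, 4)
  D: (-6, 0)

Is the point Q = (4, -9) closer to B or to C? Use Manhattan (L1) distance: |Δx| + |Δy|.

C

d(Q,B) = |4−(-3)| + |-9−0| = 7 + 9 = 16
d(Q,C) = |4−5| + |-9−4| = 1 + 13 = 14
16 > 14, so C is closer.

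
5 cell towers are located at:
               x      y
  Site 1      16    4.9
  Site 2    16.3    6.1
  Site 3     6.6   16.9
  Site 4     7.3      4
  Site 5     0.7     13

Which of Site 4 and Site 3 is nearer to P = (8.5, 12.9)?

Compare squared distances:
d²(P, Site 4) = (8.5−7.3)² + (12.9−4)² = 1.44 + 79.21 = 80.65
d²(P, Site 3) = (8.5−6.6)² + (12.9−16.9)² = 3.61 + 16 = 19.61
80.65 > 19.61, so Site 3 is closer.

Site 3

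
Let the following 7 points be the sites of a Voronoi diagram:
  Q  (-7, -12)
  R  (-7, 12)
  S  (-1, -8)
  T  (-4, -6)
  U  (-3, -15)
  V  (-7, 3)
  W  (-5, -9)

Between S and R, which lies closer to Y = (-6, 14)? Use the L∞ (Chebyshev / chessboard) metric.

d(Y,S) = max(5, 22) = 22
d(Y,R) = max(1, 2) = 2
22 > 2, so R is closer.

R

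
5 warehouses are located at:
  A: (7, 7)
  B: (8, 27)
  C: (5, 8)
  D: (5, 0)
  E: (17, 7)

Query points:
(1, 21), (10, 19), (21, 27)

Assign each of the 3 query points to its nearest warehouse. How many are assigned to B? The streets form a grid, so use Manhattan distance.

(1, 21) — d to each: A:20, B:13, C:17, D:25, E:30 → nearest is B
(10, 19) — d to each: A:15, B:10, C:16, D:24, E:19 → nearest is B
(21, 27) — d to each: A:34, B:13, C:35, D:43, E:24 → nearest is B
3 of the 3 points have B as nearest.

3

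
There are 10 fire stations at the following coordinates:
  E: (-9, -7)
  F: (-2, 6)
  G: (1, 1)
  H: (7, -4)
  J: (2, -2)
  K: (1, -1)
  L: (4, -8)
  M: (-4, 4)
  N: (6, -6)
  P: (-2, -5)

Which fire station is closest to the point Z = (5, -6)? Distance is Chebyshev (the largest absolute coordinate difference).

N

d(Z,E) = max(14, 1) = 14
d(Z,F) = max(7, 12) = 12
d(Z,G) = max(4, 7) = 7
d(Z,H) = max(2, 2) = 2
d(Z,J) = max(3, 4) = 4
d(Z,K) = max(4, 5) = 5
d(Z,L) = max(1, 2) = 2
d(Z,M) = max(9, 10) = 10
d(Z,N) = max(1, 0) = 1
d(Z,P) = max(7, 1) = 7
The smallest is to N, so Z lies in the Voronoi region of N.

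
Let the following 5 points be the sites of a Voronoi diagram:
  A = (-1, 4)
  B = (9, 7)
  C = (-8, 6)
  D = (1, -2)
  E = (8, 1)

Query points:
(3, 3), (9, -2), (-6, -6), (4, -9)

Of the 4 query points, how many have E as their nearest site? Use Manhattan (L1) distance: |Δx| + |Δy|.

(3, 3) — d to each: A:5, B:10, C:14, D:7, E:7 → nearest is A
(9, -2) — d to each: A:16, B:9, C:25, D:8, E:4 → nearest is E
(-6, -6) — d to each: A:15, B:28, C:14, D:11, E:21 → nearest is D
(4, -9) — d to each: A:18, B:21, C:27, D:10, E:14 → nearest is D
1 of the 4 points has E as nearest.

1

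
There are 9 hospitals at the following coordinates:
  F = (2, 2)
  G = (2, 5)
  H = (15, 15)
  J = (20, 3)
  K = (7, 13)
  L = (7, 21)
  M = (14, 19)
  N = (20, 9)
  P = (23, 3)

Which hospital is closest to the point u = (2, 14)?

Squared Euclidean distances:
|uF|² = (2−2)² + (14−2)² = 0 + 144 = 144
|uG|² = (2−2)² + (14−5)² = 0 + 81 = 81
|uH|² = (2−15)² + (14−15)² = 169 + 1 = 170
|uJ|² = (2−20)² + (14−3)² = 324 + 121 = 445
|uK|² = (2−7)² + (14−13)² = 25 + 1 = 26
|uL|² = (2−7)² + (14−21)² = 25 + 49 = 74
|uM|² = (2−14)² + (14−19)² = 144 + 25 = 169
|uN|² = (2−20)² + (14−9)² = 324 + 25 = 349
|uP|² = (2−23)² + (14−3)² = 441 + 121 = 562
The smallest is to K, so u lies in the Voronoi region of K.

K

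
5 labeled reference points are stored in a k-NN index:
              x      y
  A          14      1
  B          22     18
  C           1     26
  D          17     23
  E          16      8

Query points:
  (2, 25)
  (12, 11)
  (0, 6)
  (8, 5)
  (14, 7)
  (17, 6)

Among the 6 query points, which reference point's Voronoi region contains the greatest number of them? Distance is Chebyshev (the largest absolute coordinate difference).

E

(2, 25) — d to each: A:24, B:20, C:1, D:15, E:17 → nearest is C
(12, 11) — d to each: A:10, B:10, C:15, D:12, E:4 → nearest is E
(0, 6) — d to each: A:14, B:22, C:20, D:17, E:16 → nearest is A
(8, 5) — d to each: A:6, B:14, C:21, D:18, E:8 → nearest is A
(14, 7) — d to each: A:6, B:11, C:19, D:16, E:2 → nearest is E
(17, 6) — d to each: A:5, B:12, C:20, D:17, E:2 → nearest is E
Tally — A:2, C:1, E:3. E captures the most (3).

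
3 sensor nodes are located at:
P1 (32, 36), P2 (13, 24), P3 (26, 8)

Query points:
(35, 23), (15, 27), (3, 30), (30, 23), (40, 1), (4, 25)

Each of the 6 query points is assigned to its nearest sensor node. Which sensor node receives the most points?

P2

(35, 23) — d² to each: P1:178, P2:485, P3:306 → nearest is P1
(15, 27) — d² to each: P1:370, P2:13, P3:482 → nearest is P2
(3, 30) — d² to each: P1:877, P2:136, P3:1013 → nearest is P2
(30, 23) — d² to each: P1:173, P2:290, P3:241 → nearest is P1
(40, 1) — d² to each: P1:1289, P2:1258, P3:245 → nearest is P3
(4, 25) — d² to each: P1:905, P2:82, P3:773 → nearest is P2
Tally — P1:2, P2:3, P3:1. P2 captures the most (3).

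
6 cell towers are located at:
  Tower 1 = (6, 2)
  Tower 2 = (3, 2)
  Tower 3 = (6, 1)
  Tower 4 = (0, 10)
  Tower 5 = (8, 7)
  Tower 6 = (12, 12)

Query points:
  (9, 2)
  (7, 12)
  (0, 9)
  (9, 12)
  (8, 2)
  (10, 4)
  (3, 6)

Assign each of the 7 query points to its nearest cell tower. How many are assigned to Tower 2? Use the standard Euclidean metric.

1

(9, 2) — d² to each: Tower 1:9, Tower 2:36, Tower 3:10, Tower 4:145, Tower 5:26, Tower 6:109 → nearest is Tower 1
(7, 12) — d² to each: Tower 1:101, Tower 2:116, Tower 3:122, Tower 4:53, Tower 5:26, Tower 6:25 → nearest is Tower 6
(0, 9) — d² to each: Tower 1:85, Tower 2:58, Tower 3:100, Tower 4:1, Tower 5:68, Tower 6:153 → nearest is Tower 4
(9, 12) — d² to each: Tower 1:109, Tower 2:136, Tower 3:130, Tower 4:85, Tower 5:26, Tower 6:9 → nearest is Tower 6
(8, 2) — d² to each: Tower 1:4, Tower 2:25, Tower 3:5, Tower 4:128, Tower 5:25, Tower 6:116 → nearest is Tower 1
(10, 4) — d² to each: Tower 1:20, Tower 2:53, Tower 3:25, Tower 4:136, Tower 5:13, Tower 6:68 → nearest is Tower 5
(3, 6) — d² to each: Tower 1:25, Tower 2:16, Tower 3:34, Tower 4:25, Tower 5:26, Tower 6:117 → nearest is Tower 2
1 of the 7 points has Tower 2 as nearest.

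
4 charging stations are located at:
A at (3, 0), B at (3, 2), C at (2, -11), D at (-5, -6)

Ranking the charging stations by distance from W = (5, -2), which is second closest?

B

Squared Euclidean distances:
|WA|² = (5−3)² + (-2−0)² = 4 + 4 = 8
|WB|² = (5−3)² + (-2−2)² = 4 + 16 = 20
|WC|² = (5−2)² + (-2−(-11))² = 9 + 81 = 90
|WD|² = (5−(-5))² + (-2−(-6))² = 100 + 16 = 116
Sorted ascending: A, B, C, … — the second-nearest is B.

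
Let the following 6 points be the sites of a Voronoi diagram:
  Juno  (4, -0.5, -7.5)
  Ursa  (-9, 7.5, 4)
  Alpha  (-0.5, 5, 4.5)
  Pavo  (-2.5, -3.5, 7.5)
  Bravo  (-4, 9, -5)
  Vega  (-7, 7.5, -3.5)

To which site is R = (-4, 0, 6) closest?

Since √ is increasing, it suffices to compare squared distances:
d²(R, Juno) = (-4−4)² + (0−(-0.5))² + (6−(-7.5))² = 64 + 0.25 + 182.25 = 246.5
d²(R, Ursa) = (-4−(-9))² + (0−7.5)² + (6−4)² = 25 + 56.25 + 4 = 85.25
d²(R, Alpha) = (-4−(-0.5))² + (0−5)² + (6−4.5)² = 12.25 + 25 + 2.25 = 39.5
d²(R, Pavo) = (-4−(-2.5))² + (0−(-3.5))² + (6−7.5)² = 2.25 + 12.25 + 2.25 = 16.75
d²(R, Bravo) = (-4−(-4))² + (0−9)² + (6−(-5))² = 0 + 81 + 121 = 202
d²(R, Vega) = (-4−(-7))² + (0−7.5)² + (6−(-3.5))² = 9 + 56.25 + 90.25 = 155.5
Pavo is nearest.

Pavo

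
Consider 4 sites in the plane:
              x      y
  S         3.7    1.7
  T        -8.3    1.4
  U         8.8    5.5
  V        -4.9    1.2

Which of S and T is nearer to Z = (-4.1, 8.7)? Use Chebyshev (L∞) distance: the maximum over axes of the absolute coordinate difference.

T

d(Z,S) = max(7.8, 7) = 7.8
d(Z,T) = max(4.2, 7.3) = 7.3
7.8 > 7.3, so T is closer.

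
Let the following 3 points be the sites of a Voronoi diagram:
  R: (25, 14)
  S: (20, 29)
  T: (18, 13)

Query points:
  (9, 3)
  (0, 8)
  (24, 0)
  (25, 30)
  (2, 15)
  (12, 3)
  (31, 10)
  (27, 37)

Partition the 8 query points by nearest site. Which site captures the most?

(9, 3) — d² to each: R:377, S:797, T:181 → nearest is T
(0, 8) — d² to each: R:661, S:841, T:349 → nearest is T
(24, 0) — d² to each: R:197, S:857, T:205 → nearest is R
(25, 30) — d² to each: R:256, S:26, T:338 → nearest is S
(2, 15) — d² to each: R:530, S:520, T:260 → nearest is T
(12, 3) — d² to each: R:290, S:740, T:136 → nearest is T
(31, 10) — d² to each: R:52, S:482, T:178 → nearest is R
(27, 37) — d² to each: R:533, S:113, T:657 → nearest is S
Tally — R:2, S:2, T:4. T captures the most (4).

T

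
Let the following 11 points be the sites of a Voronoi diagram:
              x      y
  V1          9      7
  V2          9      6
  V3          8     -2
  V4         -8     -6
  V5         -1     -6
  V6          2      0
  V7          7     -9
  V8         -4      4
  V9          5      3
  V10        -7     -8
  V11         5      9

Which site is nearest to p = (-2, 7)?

V8

Squared Euclidean distances:
|pV1|² = 121 + 0 = 121
|pV2|² = 121 + 1 = 122
|pV3|² = 100 + 81 = 181
|pV4|² = 36 + 169 = 205
|pV5|² = 1 + 169 = 170
|pV6|² = 16 + 49 = 65
|pV7|² = 81 + 256 = 337
|pV8|² = 4 + 9 = 13
|pV9|² = 49 + 16 = 65
d²(p, V10) = 25 + 225 = 250
d²(p, V11) = 49 + 4 = 53
V8 is nearest.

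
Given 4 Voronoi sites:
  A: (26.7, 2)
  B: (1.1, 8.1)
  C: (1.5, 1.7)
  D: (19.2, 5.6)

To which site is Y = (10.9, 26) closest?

B

Since √ is increasing, it suffices to compare squared distances:
|YA|² = (10.9−26.7)² + (26−2)² = 249.64 + 576 = 825.64
|YB|² = (10.9−1.1)² + (26−8.1)² = 96.04 + 320.41 = 416.45
|YC|² = (10.9−1.5)² + (26−1.7)² = 88.36 + 590.49 = 678.85
|YD|² = (10.9−19.2)² + (26−5.6)² = 68.89 + 416.16 = 485.05
The smallest is to B, so Y lies in the Voronoi region of B.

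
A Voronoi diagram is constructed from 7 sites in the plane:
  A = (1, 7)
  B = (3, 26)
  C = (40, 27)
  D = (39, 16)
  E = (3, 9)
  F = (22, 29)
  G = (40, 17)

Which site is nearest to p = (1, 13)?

E

Compare squared distances (the ordering matches that of the actual distances):
|pA|² = (1−1)² + (13−7)² = 0 + 36 = 36
|pB|² = (1−3)² + (13−26)² = 4 + 169 = 173
|pC|² = (1−40)² + (13−27)² = 1521 + 196 = 1717
|pD|² = (1−39)² + (13−16)² = 1444 + 9 = 1453
|pE|² = (1−3)² + (13−9)² = 4 + 16 = 20
|pF|² = (1−22)² + (13−29)² = 441 + 256 = 697
|pG|² = (1−40)² + (13−17)² = 1521 + 16 = 1537
Minimum is at E.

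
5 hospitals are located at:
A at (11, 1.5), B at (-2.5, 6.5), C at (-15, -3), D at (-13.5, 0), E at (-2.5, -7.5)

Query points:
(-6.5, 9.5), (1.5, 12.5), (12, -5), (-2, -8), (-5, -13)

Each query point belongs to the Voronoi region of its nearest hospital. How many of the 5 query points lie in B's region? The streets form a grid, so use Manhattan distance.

(-6.5, 9.5) — d to each: A:25.5, B:7, C:21, D:16.5, E:21 → nearest is B
(1.5, 12.5) — d to each: A:20.5, B:10, C:32, D:27.5, E:24 → nearest is B
(12, -5) — d to each: A:7.5, B:26, C:29, D:30.5, E:17 → nearest is A
(-2, -8) — d to each: A:22.5, B:15, C:18, D:19.5, E:1 → nearest is E
(-5, -13) — d to each: A:30.5, B:22, C:20, D:21.5, E:8 → nearest is E
2 of the 5 points have B as nearest.

2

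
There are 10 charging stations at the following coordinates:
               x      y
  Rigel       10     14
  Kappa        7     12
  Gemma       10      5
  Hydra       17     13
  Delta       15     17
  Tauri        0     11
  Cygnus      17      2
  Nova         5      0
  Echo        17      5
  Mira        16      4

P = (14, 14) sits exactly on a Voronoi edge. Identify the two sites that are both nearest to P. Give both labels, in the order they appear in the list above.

Squared distances from P to each site:
d²(P, Rigel) = 16 + 0 = 16
d²(P, Kappa) = 49 + 4 = 53
d²(P, Gemma) = 16 + 81 = 97
d²(P, Hydra) = 9 + 1 = 10
d²(P, Delta) = 1 + 9 = 10
d²(P, Tauri) = 196 + 9 = 205
d²(P, Cygnus) = 9 + 144 = 153
d²(P, Nova) = 81 + 196 = 277
d²(P, Echo) = 9 + 81 = 90
d²(P, Mira) = 4 + 100 = 104
P is equidistant from Hydra and Delta (both at squared distance 10), and every other site is strictly farther — so P lies on the Hydra–Delta Voronoi edge.

Hydra and Delta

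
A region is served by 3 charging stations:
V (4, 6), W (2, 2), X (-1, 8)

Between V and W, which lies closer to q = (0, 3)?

Compare squared distances:
|qV|² = (0−4)² + (3−6)² = 16 + 9 = 25
|qW|² = (0−2)² + (3−2)² = 4 + 1 = 5
25 > 5, so W is closer.

W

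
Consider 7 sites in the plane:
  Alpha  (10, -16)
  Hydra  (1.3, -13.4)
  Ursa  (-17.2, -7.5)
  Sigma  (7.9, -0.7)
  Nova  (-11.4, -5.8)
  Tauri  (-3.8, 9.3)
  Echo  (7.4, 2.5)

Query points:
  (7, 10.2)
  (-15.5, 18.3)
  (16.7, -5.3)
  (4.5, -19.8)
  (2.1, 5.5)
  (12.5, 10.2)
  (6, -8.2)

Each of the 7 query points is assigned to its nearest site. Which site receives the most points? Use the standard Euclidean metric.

(7, 10.2) — d² to each: Alpha:695.44, Hydra:589.45, Ursa:898.93, Sigma:119.62, Nova:594.56, Tauri:117.45, Echo:59.45 → nearest is Echo
(-15.5, 18.3) — d² to each: Alpha:1826.74, Hydra:1287.13, Ursa:668.53, Sigma:908.56, Nova:597.62, Tauri:217.89, Echo:774.05 → nearest is Tauri
(16.7, -5.3) — d² to each: Alpha:159.38, Hydra:302.77, Ursa:1154.05, Sigma:98.6, Nova:789.86, Tauri:633.41, Echo:147.33 → nearest is Sigma
(4.5, -19.8) — d² to each: Alpha:44.69, Hydra:51.2, Ursa:622.18, Sigma:376.37, Nova:448.81, Tauri:915.7, Echo:505.7 → nearest is Alpha
(2.1, 5.5) — d² to each: Alpha:524.66, Hydra:357.85, Ursa:541.49, Sigma:72.08, Nova:309.94, Tauri:49.25, Echo:37.09 → nearest is Echo
(12.5, 10.2) — d² to each: Alpha:692.69, Hydra:682.4, Ursa:1195.38, Sigma:139.97, Nova:827.21, Tauri:266.5, Echo:85.3 → nearest is Echo
(6, -8.2) — d² to each: Alpha:76.84, Hydra:49.13, Ursa:538.73, Sigma:59.86, Nova:308.52, Tauri:402.29, Echo:116.45 → nearest is Hydra
Tally — Alpha:1, Hydra:1, Sigma:1, Tauri:1, Echo:3. Echo captures the most (3).

Echo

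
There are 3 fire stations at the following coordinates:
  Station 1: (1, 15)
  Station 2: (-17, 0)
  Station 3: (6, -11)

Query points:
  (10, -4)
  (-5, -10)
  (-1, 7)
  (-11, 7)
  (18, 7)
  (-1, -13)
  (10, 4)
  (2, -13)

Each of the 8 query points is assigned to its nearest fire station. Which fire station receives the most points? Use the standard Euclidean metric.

Station 3

(10, -4) — d² to each: Station 1:442, Station 2:745, Station 3:65 → nearest is Station 3
(-5, -10) — d² to each: Station 1:661, Station 2:244, Station 3:122 → nearest is Station 3
(-1, 7) — d² to each: Station 1:68, Station 2:305, Station 3:373 → nearest is Station 1
(-11, 7) — d² to each: Station 1:208, Station 2:85, Station 3:613 → nearest is Station 2
(18, 7) — d² to each: Station 1:353, Station 2:1274, Station 3:468 → nearest is Station 1
(-1, -13) — d² to each: Station 1:788, Station 2:425, Station 3:53 → nearest is Station 3
(10, 4) — d² to each: Station 1:202, Station 2:745, Station 3:241 → nearest is Station 1
(2, -13) — d² to each: Station 1:785, Station 2:530, Station 3:20 → nearest is Station 3
Tally — Station 1:3, Station 2:1, Station 3:4. Station 3 captures the most (4).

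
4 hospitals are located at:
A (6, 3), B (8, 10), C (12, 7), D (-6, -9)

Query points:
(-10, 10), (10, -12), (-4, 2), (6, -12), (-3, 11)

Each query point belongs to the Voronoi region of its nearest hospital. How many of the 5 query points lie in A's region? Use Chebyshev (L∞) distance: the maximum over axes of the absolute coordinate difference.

4

(-10, 10) — d to each: A:16, B:18, C:22, D:19 → nearest is A
(10, -12) — d to each: A:15, B:22, C:19, D:16 → nearest is A
(-4, 2) — d to each: A:10, B:12, C:16, D:11 → nearest is A
(6, -12) — d to each: A:15, B:22, C:19, D:12 → nearest is D
(-3, 11) — d to each: A:9, B:11, C:15, D:20 → nearest is A
4 of the 5 points have A as nearest.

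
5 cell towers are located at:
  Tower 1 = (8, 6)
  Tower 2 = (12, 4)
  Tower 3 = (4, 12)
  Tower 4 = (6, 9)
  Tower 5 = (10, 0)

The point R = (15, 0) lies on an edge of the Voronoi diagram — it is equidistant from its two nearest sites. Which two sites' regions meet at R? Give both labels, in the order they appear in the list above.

Squared distances from R to each site:
d²(R, Tower 1) = (15−8)² + (0−6)² = 49 + 36 = 85
d²(R, Tower 2) = (15−12)² + (0−4)² = 9 + 16 = 25
d²(R, Tower 3) = (15−4)² + (0−12)² = 121 + 144 = 265
d²(R, Tower 4) = (15−6)² + (0−9)² = 81 + 81 = 162
d²(R, Tower 5) = (15−10)² + (0−0)² = 25 + 0 = 25
R is equidistant from Tower 2 and Tower 5 (both at squared distance 25), and every other site is strictly farther — so R lies on the Tower 2–Tower 5 Voronoi edge.

Tower 2 and Tower 5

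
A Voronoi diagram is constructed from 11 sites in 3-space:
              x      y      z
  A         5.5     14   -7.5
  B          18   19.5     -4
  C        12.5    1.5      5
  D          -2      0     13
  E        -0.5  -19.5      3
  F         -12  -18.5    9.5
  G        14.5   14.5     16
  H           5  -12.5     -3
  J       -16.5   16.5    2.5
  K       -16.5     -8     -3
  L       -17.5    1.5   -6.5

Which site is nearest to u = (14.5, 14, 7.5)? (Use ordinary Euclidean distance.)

Since √ is increasing, it suffices to compare squared distances:
|uA|² = (14.5−5.5)² + (14−14)² + (7.5−(-7.5))² = 81 + 0 + 225 = 306
|uB|² = (14.5−18)² + (14−19.5)² + (7.5−(-4))² = 12.25 + 30.25 + 132.25 = 174.75
|uC|² = (14.5−12.5)² + (14−1.5)² + (7.5−5)² = 4 + 156.25 + 6.25 = 166.5
|uD|² = (14.5−(-2))² + (14−0)² + (7.5−13)² = 272.25 + 196 + 30.25 = 498.5
|uE|² = (14.5−(-0.5))² + (14−(-19.5))² + (7.5−3)² = 225 + 1122.25 + 20.25 = 1367.5
|uF|² = (14.5−(-12))² + (14−(-18.5))² + (7.5−9.5)² = 702.25 + 1056.25 + 4 = 1762.5
|uG|² = (14.5−14.5)² + (14−14.5)² + (7.5−16)² = 0 + 0.25 + 72.25 = 72.5
|uH|² = (14.5−5)² + (14−(-12.5))² + (7.5−(-3))² = 90.25 + 702.25 + 110.25 = 902.75
|uJ|² = (14.5−(-16.5))² + (14−16.5)² + (7.5−2.5)² = 961 + 6.25 + 25 = 992.25
|uK|² = (14.5−(-16.5))² + (14−(-8))² + (7.5−(-3))² = 961 + 484 + 110.25 = 1555.25
|uL|² = (14.5−(-17.5))² + (14−1.5)² + (7.5−(-6.5))² = 1024 + 156.25 + 196 = 1376.25
Minimum is at G.

G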